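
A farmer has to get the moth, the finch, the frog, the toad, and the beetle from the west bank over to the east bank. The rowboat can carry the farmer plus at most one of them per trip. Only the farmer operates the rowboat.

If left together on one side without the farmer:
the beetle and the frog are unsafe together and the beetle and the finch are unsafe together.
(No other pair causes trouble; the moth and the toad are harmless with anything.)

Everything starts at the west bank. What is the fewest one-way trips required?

Counting alone: the farmer can take at most 1 across per trip to the east bank, so moving all 5 needs at least 5 loaded trips out, with a return between consecutive ones — at least 9 crossings.
The safety rule pushes this higher. Following every safe sequence of crossings, the most of the 5 that can be at the east bank as the rowboat arrives there on crossing 9 is 4 — never all 5.
So no plan with fewer than 11 crossings exists, and this one achieves 11:
1. Farmer goes to the east bank with the beetle.
2. Farmer goes back to the west bank alone.
3. Farmer goes to the east bank with the moth.
4. Farmer goes back to the west bank alone.
5. Farmer goes to the east bank with the finch.
6. Farmer goes back to the west bank with the beetle.
7. Farmer goes to the east bank with the frog.
8. Farmer goes back to the west bank alone.
9. Farmer goes to the east bank with the toad.
10. Farmer goes back to the west bank alone.
11. Farmer goes to the east bank with the beetle.

11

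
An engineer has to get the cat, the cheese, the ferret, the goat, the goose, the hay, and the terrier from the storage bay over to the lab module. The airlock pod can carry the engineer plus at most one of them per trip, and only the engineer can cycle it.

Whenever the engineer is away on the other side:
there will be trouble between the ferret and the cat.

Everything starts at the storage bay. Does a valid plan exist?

1. Engineer goes to the lab module with the cat.  [the storage bay: the cheese, the ferret, the goat, the goose, the hay, the terrier | the lab module: the cat]
2. Engineer goes back to the storage bay alone.  [the storage bay: the cheese, the ferret, the goat, the goose, the hay, the terrier | the lab module: the cat]
3. Engineer goes to the lab module with the cheese.  [the storage bay: the ferret, the goat, the goose, the hay, the terrier | the lab module: the cat, the cheese]
4. Engineer goes back to the storage bay alone.  [the storage bay: the ferret, the goat, the goose, the hay, the terrier | the lab module: the cat, the cheese]
5. Engineer goes to the lab module with the goat.  [the storage bay: the ferret, the goose, the hay, the terrier | the lab module: the cat, the cheese, the goat]
6. Engineer goes back to the storage bay alone.  [the storage bay: the ferret, the goose, the hay, the terrier | the lab module: the cat, the cheese, the goat]
7. Engineer goes to the lab module with the goose.  [the storage bay: the ferret, the hay, the terrier | the lab module: the cat, the cheese, the goat, the goose]
8. Engineer goes back to the storage bay alone.  [the storage bay: the ferret, the hay, the terrier | the lab module: the cat, the cheese, the goat, the goose]
9. Engineer goes to the lab module with the hay.  [the storage bay: the ferret, the terrier | the lab module: the cat, the cheese, the goat, the goose, the hay]
10. Engineer goes back to the storage bay alone.  [the storage bay: the ferret, the terrier | the lab module: the cat, the cheese, the goat, the goose, the hay]
11. Engineer goes to the lab module with the terrier.  [the storage bay: the ferret | the lab module: the cat, the cheese, the goat, the goose, the hay, the terrier]
12. Engineer goes back to the storage bay alone.  [the storage bay: the ferret | the lab module: the cat, the cheese, the goat, the goose, the hay, the terrier]
13. Engineer goes to the lab module with the ferret.  [the storage bay: — | the lab module: the cat, the cheese, the ferret, the goat, the goose, the hay, the terrier]

Yes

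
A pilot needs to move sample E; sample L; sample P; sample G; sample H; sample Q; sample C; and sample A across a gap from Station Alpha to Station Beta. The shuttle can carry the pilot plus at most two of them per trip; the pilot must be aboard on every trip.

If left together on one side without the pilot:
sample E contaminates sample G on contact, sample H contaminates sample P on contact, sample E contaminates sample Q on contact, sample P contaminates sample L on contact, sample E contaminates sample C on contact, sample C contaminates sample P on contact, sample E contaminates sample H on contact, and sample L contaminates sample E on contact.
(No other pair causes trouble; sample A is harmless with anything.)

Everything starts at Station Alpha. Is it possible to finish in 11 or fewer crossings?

Yes

Yes — this plan uses 11 crossings (≤ 11):
1. Pilot goes to Station Beta with sample E and sample P.  [Station Alpha: sample A, sample C, sample G, sample H, sample L, sample Q | Station Beta: sample E, sample P]
2. Pilot goes back to Station Alpha alone.  [Station Alpha: sample A, sample C, sample G, sample H, sample L, sample Q | Station Beta: sample E, sample P]
3. Pilot goes to Station Beta with sample A.  [Station Alpha: sample C, sample G, sample H, sample L, sample Q | Station Beta: sample A, sample E, sample P]
4. Pilot goes back to Station Alpha alone.  [Station Alpha: sample C, sample G, sample H, sample L, sample Q | Station Beta: sample A, sample E, sample P]
5. Pilot goes to Station Beta with sample H and sample L.  [Station Alpha: sample C, sample G, sample Q | Station Beta: sample A, sample E, sample H, sample L, sample P]
6. Pilot goes back to Station Alpha with sample E and sample P.  [Station Alpha: sample C, sample E, sample G, sample P, sample Q | Station Beta: sample A, sample H, sample L]
7. Pilot goes to Station Beta with sample C and sample E.  [Station Alpha: sample G, sample P, sample Q | Station Beta: sample A, sample C, sample E, sample H, sample L]
8. Pilot goes back to Station Alpha with sample E.  [Station Alpha: sample E, sample G, sample P, sample Q | Station Beta: sample A, sample C, sample H, sample L]
9. Pilot goes to Station Beta with sample G and sample Q.  [Station Alpha: sample E, sample P | Station Beta: sample A, sample C, sample G, sample H, sample L, sample Q]
10. Pilot goes back to Station Alpha alone.  [Station Alpha: sample E, sample P | Station Beta: sample A, sample C, sample G, sample H, sample L, sample Q]
11. Pilot goes to Station Beta with sample E and sample P.  [Station Alpha: — | Station Beta: sample A, sample C, sample E, sample G, sample H, sample L, sample P, sample Q]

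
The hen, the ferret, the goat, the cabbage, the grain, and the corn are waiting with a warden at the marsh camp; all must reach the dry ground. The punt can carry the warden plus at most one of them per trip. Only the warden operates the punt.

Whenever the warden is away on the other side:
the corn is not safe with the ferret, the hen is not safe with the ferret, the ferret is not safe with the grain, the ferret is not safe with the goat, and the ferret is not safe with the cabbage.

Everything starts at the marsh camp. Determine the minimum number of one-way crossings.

Following every safe sequence of crossings from the start, the most of the 6 that can be at the dry ground as the punt arrives there on crossings 1, 3 is 1, 2 respectively; the best ever achieved is 2 of 6.
From crossing 5 on, no configuration arises that was not already reachable earlier: only 13 distinct safe configurations (who is on which side, and where the punt is) can ever be reached, none of them has everyone across, and every continuation just revisits them. So no valid plan exists.

impossible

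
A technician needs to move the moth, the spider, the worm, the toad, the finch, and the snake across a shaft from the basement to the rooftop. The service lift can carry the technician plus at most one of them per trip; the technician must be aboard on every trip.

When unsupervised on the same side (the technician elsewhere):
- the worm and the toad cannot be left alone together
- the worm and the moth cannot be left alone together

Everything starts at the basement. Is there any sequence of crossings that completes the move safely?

Yes

1. Technician goes to the rooftop with the worm.
2. Technician goes back to the basement alone.
3. Technician goes to the rooftop with the moth.
4. Technician goes back to the basement with the worm.
5. Technician goes to the rooftop with the toad.
6. Technician goes back to the basement alone.
7. Technician goes to the rooftop with the spider.
8. Technician goes back to the basement alone.
9. Technician goes to the rooftop with the finch.
10. Technician goes back to the basement alone.
11. Technician goes to the rooftop with the snake.
12. Technician goes back to the basement alone.
13. Technician goes to the rooftop with the worm.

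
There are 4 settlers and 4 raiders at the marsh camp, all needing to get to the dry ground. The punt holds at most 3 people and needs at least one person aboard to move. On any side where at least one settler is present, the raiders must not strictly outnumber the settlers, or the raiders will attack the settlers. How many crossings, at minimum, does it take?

Counting alone: each trip to the dry ground takes at most 3 across and each return brings at least 1 back, so after t trips out (and t−1 returns) at most 3t − (t−1) of the 8 are across; that first reaches 8 at t = 4, so at least 7 crossings are needed.
The safety rule pushes this higher. Following every safe sequence of crossings, the most of the 8 that can be at the dry ground as the punt arrives there on crossing 7 is 7 — never all 8.
So no plan with fewer than 9 crossings exists, and this one achieves 9:
1. 2 raiders → the dry ground.  (the marsh camp: 4S 2R; the dry ground: 0S 2R)
2. 1 raider ← the marsh camp.  (the marsh camp: 4S 3R; the dry ground: 0S 1R)
3. 3 raiders → the dry ground.  (the marsh camp: 4S 0R; the dry ground: 0S 4R)
4. 1 raider ← the marsh camp.  (the marsh camp: 4S 1R; the dry ground: 0S 3R)
5. 3 settlers → the dry ground.  (the marsh camp: 1S 1R; the dry ground: 3S 3R)
6. 1 settler and 1 raider ← the marsh camp.  (the marsh camp: 2S 2R; the dry ground: 2S 2R)
7. 2 settlers → the dry ground.  (the marsh camp: 0S 2R; the dry ground: 4S 2R)
8. 1 raider ← the marsh camp.  (the marsh camp: 0S 3R; the dry ground: 4S 1R)
9. 3 raiders → the dry ground.  (the marsh camp: 0S 0R; the dry ground: 4S 4R)

9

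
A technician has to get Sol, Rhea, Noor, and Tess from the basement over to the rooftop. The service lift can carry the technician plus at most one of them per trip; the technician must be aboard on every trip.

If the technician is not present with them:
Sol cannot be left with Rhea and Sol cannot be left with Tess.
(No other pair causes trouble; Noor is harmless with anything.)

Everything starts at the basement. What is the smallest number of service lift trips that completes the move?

9

Counting alone: the technician can take at most 1 across per trip to the rooftop, so moving all 4 needs at least 4 loaded trips out, with a return between consecutive ones — at least 7 crossings.
The safety rule pushes this higher. Following every safe sequence of crossings, the most of the 4 that can be at the rooftop as the service lift arrives there on crossing 7 is 3 — never all 4.
So no plan with fewer than 9 crossings exists, and this one achieves 9:
1. Technician goes to the rooftop with Sol.
2. Technician goes back to the basement alone.
3. Technician goes to the rooftop with Rhea.
4. Technician goes back to the basement with Sol.
5. Technician goes to the rooftop with Tess.
6. Technician goes back to the basement alone.
7. Technician goes to the rooftop with Noor.
8. Technician goes back to the basement alone.
9. Technician goes to the rooftop with Sol.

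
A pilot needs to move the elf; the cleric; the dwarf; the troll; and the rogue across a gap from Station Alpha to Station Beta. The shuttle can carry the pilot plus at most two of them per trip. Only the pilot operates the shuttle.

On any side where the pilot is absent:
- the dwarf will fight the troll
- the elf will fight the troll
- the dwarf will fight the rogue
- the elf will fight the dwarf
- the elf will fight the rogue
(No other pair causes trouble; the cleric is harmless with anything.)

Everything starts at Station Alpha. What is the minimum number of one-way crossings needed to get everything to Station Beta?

Counting alone: the pilot can take at most 2 across per trip to Station Beta, so moving all 5 needs at least 3 loaded trips out, with a return between consecutive ones — at least 5 crossings.
The safety rule pushes this higher. Following every safe sequence of crossings, the most of the 5 that can be at Station Beta as the shuttle arrives there on crossing 5 is 4 — never all 5.
So no plan with fewer than 7 crossings exists, and this one achieves 7:
1. Pilot goes to Station Beta with the dwarf and the elf.
2. Pilot goes back to Station Alpha with the elf.
3. Pilot goes to Station Beta with the cleric and the elf.
4. Pilot goes back to Station Alpha with the elf.
5. Pilot goes to Station Beta with the rogue and the troll.
6. Pilot goes back to Station Alpha with the dwarf.
7. Pilot goes to Station Beta with the dwarf and the elf.

7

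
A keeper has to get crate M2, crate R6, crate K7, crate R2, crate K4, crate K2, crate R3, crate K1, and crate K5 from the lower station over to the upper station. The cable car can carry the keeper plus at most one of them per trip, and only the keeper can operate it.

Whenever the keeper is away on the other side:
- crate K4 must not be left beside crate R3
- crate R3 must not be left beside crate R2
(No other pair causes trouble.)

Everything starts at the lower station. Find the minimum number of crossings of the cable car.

Counting alone: the keeper can take at most 1 across per trip to the upper station, so moving all 9 needs at least 9 loaded trips out, with a return between consecutive ones — at least 17 crossings.
The safety rule pushes this higher. Following every safe sequence of crossings, the most of the 9 that can be at the upper station as the cable car arrives there on crossing 17 is 8 — never all 9.
So no plan with fewer than 19 crossings exists, and this one achieves 19:
1. Keeper goes to the upper station with crate R3.  [the lower station: crate K1, crate K2, crate K4, crate K5, crate K7, crate M2, crate R2, crate R6 | the upper station: crate R3]
2. Keeper goes back to the lower station alone.  [the lower station: crate K1, crate K2, crate K4, crate K5, crate K7, crate M2, crate R2, crate R6 | the upper station: crate R3]
3. Keeper goes to the upper station with crate M2.  [the lower station: crate K1, crate K2, crate K4, crate K5, crate K7, crate R2, crate R6 | the upper station: crate M2, crate R3]
4. Keeper goes back to the lower station alone.  [the lower station: crate K1, crate K2, crate K4, crate K5, crate K7, crate R2, crate R6 | the upper station: crate M2, crate R3]
5. Keeper goes to the upper station with crate R6.  [the lower station: crate K1, crate K2, crate K4, crate K5, crate K7, crate R2 | the upper station: crate M2, crate R3, crate R6]
6. Keeper goes back to the lower station alone.  [the lower station: crate K1, crate K2, crate K4, crate K5, crate K7, crate R2 | the upper station: crate M2, crate R3, crate R6]
7. Keeper goes to the upper station with crate K7.  [the lower station: crate K1, crate K2, crate K4, crate K5, crate R2 | the upper station: crate K7, crate M2, crate R3, crate R6]
8. Keeper goes back to the lower station alone.  [the lower station: crate K1, crate K2, crate K4, crate K5, crate R2 | the upper station: crate K7, crate M2, crate R3, crate R6]
9. Keeper goes to the upper station with crate R2.  [the lower station: crate K1, crate K2, crate K4, crate K5 | the upper station: crate K7, crate M2, crate R2, crate R3, crate R6]
10. Keeper goes back to the lower station with crate R3.  [the lower station: crate K1, crate K2, crate K4, crate K5, crate R3 | the upper station: crate K7, crate M2, crate R2, crate R6]
11. Keeper goes to the upper station with crate K4.  [the lower station: crate K1, crate K2, crate K5, crate R3 | the upper station: crate K4, crate K7, crate M2, crate R2, crate R6]
12. Keeper goes back to the lower station alone.  [the lower station: crate K1, crate K2, crate K5, crate R3 | the upper station: crate K4, crate K7, crate M2, crate R2, crate R6]
13. Keeper goes to the upper station with crate K2.  [the lower station: crate K1, crate K5, crate R3 | the upper station: crate K2, crate K4, crate K7, crate M2, crate R2, crate R6]
14. Keeper goes back to the lower station alone.  [the lower station: crate K1, crate K5, crate R3 | the upper station: crate K2, crate K4, crate K7, crate M2, crate R2, crate R6]
15. Keeper goes to the upper station with crate K1.  [the lower station: crate K5, crate R3 | the upper station: crate K1, crate K2, crate K4, crate K7, crate M2, crate R2, crate R6]
16. Keeper goes back to the lower station alone.  [the lower station: crate K5, crate R3 | the upper station: crate K1, crate K2, crate K4, crate K7, crate M2, crate R2, crate R6]
17. Keeper goes to the upper station with crate K5.  [the lower station: crate R3 | the upper station: crate K1, crate K2, crate K4, crate K5, crate K7, crate M2, crate R2, crate R6]
18. Keeper goes back to the lower station alone.  [the lower station: crate R3 | the upper station: crate K1, crate K2, crate K4, crate K5, crate K7, crate M2, crate R2, crate R6]
19. Keeper goes to the upper station with crate R3.  [the lower station: — | the upper station: crate K1, crate K2, crate K4, crate K5, crate K7, crate M2, crate R2, crate R3, crate R6]

19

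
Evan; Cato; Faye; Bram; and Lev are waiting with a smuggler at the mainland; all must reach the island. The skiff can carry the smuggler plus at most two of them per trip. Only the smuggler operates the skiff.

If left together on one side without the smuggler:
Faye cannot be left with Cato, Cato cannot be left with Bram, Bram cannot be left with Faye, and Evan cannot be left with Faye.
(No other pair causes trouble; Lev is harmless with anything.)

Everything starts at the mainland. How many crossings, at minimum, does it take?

7

Counting alone: the smuggler can take at most 2 across per trip to the island, so moving all 5 needs at least 3 loaded trips out, with a return between consecutive ones — at least 5 crossings.
The safety rule pushes this higher. Following every safe sequence of crossings, the most of the 5 that can be at the island as the skiff arrives there on crossing 5 is 4 — never all 5.
So no plan with fewer than 7 crossings exists, and this one achieves 7:
1. Smuggler goes to the island with Cato and Faye.  [the mainland: Bram, Evan, Lev | the island: Cato, Faye]
2. Smuggler goes back to the mainland with Cato.  [the mainland: Bram, Cato, Evan, Lev | the island: Faye]
3. Smuggler goes to the island with Cato and Evan.  [the mainland: Bram, Lev | the island: Cato, Evan, Faye]
4. Smuggler goes back to the mainland with Faye.  [the mainland: Bram, Faye, Lev | the island: Cato, Evan]
5. Smuggler goes to the island with Faye and Lev.  [the mainland: Bram | the island: Cato, Evan, Faye, Lev]
6. Smuggler goes back to the mainland with Faye.  [the mainland: Bram, Faye | the island: Cato, Evan, Lev]
7. Smuggler goes to the island with Bram and Faye.  [the mainland: — | the island: Bram, Cato, Evan, Faye, Lev]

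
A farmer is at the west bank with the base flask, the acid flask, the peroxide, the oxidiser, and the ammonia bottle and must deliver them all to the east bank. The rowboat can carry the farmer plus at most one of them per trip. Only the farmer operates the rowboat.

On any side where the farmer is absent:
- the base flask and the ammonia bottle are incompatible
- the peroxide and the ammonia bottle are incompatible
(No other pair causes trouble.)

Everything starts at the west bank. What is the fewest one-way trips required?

Counting alone: the farmer can take at most 1 across per trip to the east bank, so moving all 5 needs at least 5 loaded trips out, with a return between consecutive ones — at least 9 crossings.
The safety rule pushes this higher. Following every safe sequence of crossings, the most of the 5 that can be at the east bank as the rowboat arrives there on crossing 9 is 4 — never all 5.
So no plan with fewer than 11 crossings exists, and this one achieves 11:
1. Farmer goes to the east bank with the ammonia bottle.  [the west bank: the acid flask, the base flask, the oxidiser, the peroxide | the east bank: the ammonia bottle]
2. Farmer goes back to the west bank alone.  [the west bank: the acid flask, the base flask, the oxidiser, the peroxide | the east bank: the ammonia bottle]
3. Farmer goes to the east bank with the base flask.  [the west bank: the acid flask, the oxidiser, the peroxide | the east bank: the ammonia bottle, the base flask]
4. Farmer goes back to the west bank with the ammonia bottle.  [the west bank: the acid flask, the ammonia bottle, the oxidiser, the peroxide | the east bank: the base flask]
5. Farmer goes to the east bank with the peroxide.  [the west bank: the acid flask, the ammonia bottle, the oxidiser | the east bank: the base flask, the peroxide]
6. Farmer goes back to the west bank alone.  [the west bank: the acid flask, the ammonia bottle, the oxidiser | the east bank: the base flask, the peroxide]
7. Farmer goes to the east bank with the acid flask.  [the west bank: the ammonia bottle, the oxidiser | the east bank: the acid flask, the base flask, the peroxide]
8. Farmer goes back to the west bank alone.  [the west bank: the ammonia bottle, the oxidiser | the east bank: the acid flask, the base flask, the peroxide]
9. Farmer goes to the east bank with the oxidiser.  [the west bank: the ammonia bottle | the east bank: the acid flask, the base flask, the oxidiser, the peroxide]
10. Farmer goes back to the west bank alone.  [the west bank: the ammonia bottle | the east bank: the acid flask, the base flask, the oxidiser, the peroxide]
11. Farmer goes to the east bank with the ammonia bottle.  [the west bank: — | the east bank: the acid flask, the ammonia bottle, the base flask, the oxidiser, the peroxide]

11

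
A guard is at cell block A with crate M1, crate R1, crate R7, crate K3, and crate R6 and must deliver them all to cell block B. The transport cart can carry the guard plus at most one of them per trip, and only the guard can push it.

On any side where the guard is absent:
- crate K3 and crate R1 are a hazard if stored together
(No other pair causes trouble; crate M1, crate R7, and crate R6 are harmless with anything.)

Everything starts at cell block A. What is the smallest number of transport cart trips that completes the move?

Counting alone: the guard can take at most 1 across per trip to cell block B, so moving all 5 needs at least 5 loaded trips out, with a return between consecutive ones — at least 9 crossings.
The plan below uses exactly 9 crossings, so it is optimal:
1. Guard goes to cell block B with crate R1.  [cell block A: crate K3, crate M1, crate R6, crate R7 | cell block B: crate R1]
2. Guard goes back to cell block A alone.  [cell block A: crate K3, crate M1, crate R6, crate R7 | cell block B: crate R1]
3. Guard goes to cell block B with crate M1.  [cell block A: crate K3, crate R6, crate R7 | cell block B: crate M1, crate R1]
4. Guard goes back to cell block A alone.  [cell block A: crate K3, crate R6, crate R7 | cell block B: crate M1, crate R1]
5. Guard goes to cell block B with crate R7.  [cell block A: crate K3, crate R6 | cell block B: crate M1, crate R1, crate R7]
6. Guard goes back to cell block A alone.  [cell block A: crate K3, crate R6 | cell block B: crate M1, crate R1, crate R7]
7. Guard goes to cell block B with crate R6.  [cell block A: crate K3 | cell block B: crate M1, crate R1, crate R6, crate R7]
8. Guard goes back to cell block A alone.  [cell block A: crate K3 | cell block B: crate M1, crate R1, crate R6, crate R7]
9. Guard goes to cell block B with crate K3.  [cell block A: — | cell block B: crate K3, crate M1, crate R1, crate R6, crate R7]

9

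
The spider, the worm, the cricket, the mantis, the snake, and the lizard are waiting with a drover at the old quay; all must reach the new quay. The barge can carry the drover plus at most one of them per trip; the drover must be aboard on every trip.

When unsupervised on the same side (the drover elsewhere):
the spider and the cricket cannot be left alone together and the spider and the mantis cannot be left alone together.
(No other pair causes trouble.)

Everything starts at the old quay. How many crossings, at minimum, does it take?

13

Counting alone: the drover can take at most 1 across per trip to the new quay, so moving all 6 needs at least 6 loaded trips out, with a return between consecutive ones — at least 11 crossings.
The safety rule pushes this higher. Following every safe sequence of crossings, the most of the 6 that can be at the new quay as the barge arrives there on crossing 11 is 5 — never all 6.
So no plan with fewer than 13 crossings exists, and this one achieves 13:
1. Drover goes to the new quay with the spider.  [the old quay: the cricket, the lizard, the mantis, the snake, the worm | the new quay: the spider]
2. Drover goes back to the old quay alone.  [the old quay: the cricket, the lizard, the mantis, the snake, the worm | the new quay: the spider]
3. Drover goes to the new quay with the worm.  [the old quay: the cricket, the lizard, the mantis, the snake | the new quay: the spider, the worm]
4. Drover goes back to the old quay alone.  [the old quay: the cricket, the lizard, the mantis, the snake | the new quay: the spider, the worm]
5. Drover goes to the new quay with the cricket.  [the old quay: the lizard, the mantis, the snake | the new quay: the cricket, the spider, the worm]
6. Drover goes back to the old quay with the spider.  [the old quay: the lizard, the mantis, the snake, the spider | the new quay: the cricket, the worm]
7. Drover goes to the new quay with the mantis.  [the old quay: the lizard, the snake, the spider | the new quay: the cricket, the mantis, the worm]
8. Drover goes back to the old quay alone.  [the old quay: the lizard, the snake, the spider | the new quay: the cricket, the mantis, the worm]
9. Drover goes to the new quay with the snake.  [the old quay: the lizard, the spider | the new quay: the cricket, the mantis, the snake, the worm]
10. Drover goes back to the old quay alone.  [the old quay: the lizard, the spider | the new quay: the cricket, the mantis, the snake, the worm]
11. Drover goes to the new quay with the lizard.  [the old quay: the spider | the new quay: the cricket, the lizard, the mantis, the snake, the worm]
12. Drover goes back to the old quay alone.  [the old quay: the spider | the new quay: the cricket, the lizard, the mantis, the snake, the worm]
13. Drover goes to the new quay with the spider.  [the old quay: — | the new quay: the cricket, the lizard, the mantis, the snake, the spider, the worm]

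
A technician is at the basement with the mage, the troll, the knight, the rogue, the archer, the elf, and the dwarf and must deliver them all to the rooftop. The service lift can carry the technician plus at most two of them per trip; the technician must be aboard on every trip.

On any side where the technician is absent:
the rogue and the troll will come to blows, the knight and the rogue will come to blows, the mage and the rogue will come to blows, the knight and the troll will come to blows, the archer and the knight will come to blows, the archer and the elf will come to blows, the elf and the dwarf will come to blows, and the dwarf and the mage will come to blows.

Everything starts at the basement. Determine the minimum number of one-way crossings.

impossible

Whatever the first load, the items left behind include a forbidden pair without the technician. No opening move is safe, so no plan exists.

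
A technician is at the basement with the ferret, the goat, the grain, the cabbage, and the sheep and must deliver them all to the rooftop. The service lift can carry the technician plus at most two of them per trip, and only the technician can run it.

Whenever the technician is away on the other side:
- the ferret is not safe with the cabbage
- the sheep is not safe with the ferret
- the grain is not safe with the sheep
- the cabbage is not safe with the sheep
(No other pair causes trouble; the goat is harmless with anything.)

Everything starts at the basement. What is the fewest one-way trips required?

Counting alone: the technician can take at most 2 across per trip to the rooftop, so moving all 5 needs at least 3 loaded trips out, with a return between consecutive ones — at least 5 crossings.
The safety rule pushes this higher. Following every safe sequence of crossings, the most of the 5 that can be at the rooftop as the service lift arrives there on crossing 5 is 4 — never all 5.
So no plan with fewer than 7 crossings exists, and this one achieves 7:
1. Technician goes to the rooftop with the ferret and the sheep.  [the basement: the cabbage, the goat, the grain | the rooftop: the ferret, the sheep]
2. Technician goes back to the basement with the ferret.  [the basement: the cabbage, the ferret, the goat, the grain | the rooftop: the sheep]
3. Technician goes to the rooftop with the ferret and the goat.  [the basement: the cabbage, the grain | the rooftop: the ferret, the goat, the sheep]
4. Technician goes back to the basement with the ferret.  [the basement: the cabbage, the ferret, the grain | the rooftop: the goat, the sheep]
5. Technician goes to the rooftop with the ferret and the grain.  [the basement: the cabbage | the rooftop: the ferret, the goat, the grain, the sheep]
6. Technician goes back to the basement with the sheep.  [the basement: the cabbage, the sheep | the rooftop: the ferret, the goat, the grain]
7. Technician goes to the rooftop with the cabbage and the sheep.  [the basement: — | the rooftop: the cabbage, the ferret, the goat, the grain, the sheep]

7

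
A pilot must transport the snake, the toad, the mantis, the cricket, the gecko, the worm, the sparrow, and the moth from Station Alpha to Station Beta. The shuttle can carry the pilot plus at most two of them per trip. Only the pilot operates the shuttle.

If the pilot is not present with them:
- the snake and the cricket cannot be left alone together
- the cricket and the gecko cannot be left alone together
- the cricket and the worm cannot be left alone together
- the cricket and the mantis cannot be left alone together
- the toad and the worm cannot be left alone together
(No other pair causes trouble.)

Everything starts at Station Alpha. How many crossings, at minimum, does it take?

Counting alone: the pilot can take at most 2 across per trip to Station Beta, so moving all 8 needs at least 4 loaded trips out, with a return between consecutive ones — at least 7 crossings.
The safety rule pushes this higher. Following every safe sequence of crossings, the most of the 8 that can be at Station Beta as the shuttle arrives there on crossing 7 is 7 — never all 8.
So no plan with fewer than 9 crossings exists, and this one achieves 9:
1. Pilot goes to Station Beta with the cricket and the toad.
2. Pilot goes back to Station Alpha alone.
3. Pilot goes to Station Beta with the mantis and the snake.
4. Pilot goes back to Station Alpha with the cricket.
5. Pilot goes to Station Beta with the gecko and the worm.
6. Pilot goes back to Station Alpha with the toad.
7. Pilot goes to Station Beta with the moth and the sparrow.
8. Pilot goes back to Station Alpha alone.
9. Pilot goes to Station Beta with the cricket and the toad.

9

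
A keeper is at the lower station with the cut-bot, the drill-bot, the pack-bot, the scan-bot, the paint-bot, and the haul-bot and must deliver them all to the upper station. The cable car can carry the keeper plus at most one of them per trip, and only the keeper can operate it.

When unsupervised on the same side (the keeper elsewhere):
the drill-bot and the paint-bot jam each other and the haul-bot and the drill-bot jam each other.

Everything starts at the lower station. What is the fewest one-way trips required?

13

Counting alone: the keeper can take at most 1 across per trip to the upper station, so moving all 6 needs at least 6 loaded trips out, with a return between consecutive ones — at least 11 crossings.
The safety rule pushes this higher. Following every safe sequence of crossings, the most of the 6 that can be at the upper station as the cable car arrives there on crossing 11 is 5 — never all 6.
So no plan with fewer than 13 crossings exists, and this one achieves 13:
1. Keeper goes to the upper station with the drill-bot.
2. Keeper goes back to the lower station alone.
3. Keeper goes to the upper station with the cut-bot.
4. Keeper goes back to the lower station alone.
5. Keeper goes to the upper station with the pack-bot.
6. Keeper goes back to the lower station alone.
7. Keeper goes to the upper station with the scan-bot.
8. Keeper goes back to the lower station alone.
9. Keeper goes to the upper station with the paint-bot.
10. Keeper goes back to the lower station with the drill-bot.
11. Keeper goes to the upper station with the haul-bot.
12. Keeper goes back to the lower station alone.
13. Keeper goes to the upper station with the drill-bot.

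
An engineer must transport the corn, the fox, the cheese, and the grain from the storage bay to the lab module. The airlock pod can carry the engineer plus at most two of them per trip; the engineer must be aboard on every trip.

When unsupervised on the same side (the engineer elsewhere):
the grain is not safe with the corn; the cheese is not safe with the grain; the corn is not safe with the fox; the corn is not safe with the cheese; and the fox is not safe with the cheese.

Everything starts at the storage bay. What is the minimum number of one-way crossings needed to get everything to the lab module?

Counting alone: the engineer can take at most 2 across per trip to the lab module, so moving all 4 needs at least 2 loaded trips out, with a return between consecutive ones — at least 3 crossings.
The safety rule pushes this higher. Following every safe sequence of crossings, the most of the 4 that can be at the lab module as the airlock pod arrives there on crossing 3 is 3 — never all 4.
So no plan with fewer than 5 crossings exists, and this one achieves 5:
1. Engineer goes to the lab module with the cheese and the corn.  [the storage bay: the fox, the grain | the lab module: the cheese, the corn]
2. Engineer goes back to the storage bay with the corn.  [the storage bay: the corn, the fox, the grain | the lab module: the cheese]
3. Engineer goes to the lab module with the fox and the grain.  [the storage bay: the corn | the lab module: the cheese, the fox, the grain]
4. Engineer goes back to the storage bay with the cheese.  [the storage bay: the cheese, the corn | the lab module: the fox, the grain]
5. Engineer goes to the lab module with the cheese and the corn.  [the storage bay: — | the lab module: the cheese, the corn, the fox, the grain]

5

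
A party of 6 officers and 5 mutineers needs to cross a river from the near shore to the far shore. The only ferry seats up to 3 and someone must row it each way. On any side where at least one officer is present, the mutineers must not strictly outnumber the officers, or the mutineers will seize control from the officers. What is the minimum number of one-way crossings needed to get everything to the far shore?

Counting alone: each trip to the far shore takes at most 3 across and each return brings at least 1 back, so after t trips out (and t−1 returns) at most 3t − (t−1) of the 11 are across; that first reaches 11 at t = 5, so at least 9 crossings are needed.
The plan below uses exactly 9 crossings, so it is optimal:
1. 3 mutineers → the far shore.  (the near shore: 6O 2M; the far shore: 0O 3M)
2. 1 mutineer ← the near shore.  (the near shore: 6O 3M; the far shore: 0O 2M)
3. 3 officers → the far shore.  (the near shore: 3O 3M; the far shore: 3O 2M)
4. 1 officer ← the near shore.  (the near shore: 4O 3M; the far shore: 2O 2M)
5. 2 officers and 1 mutineer → the far shore.  (the near shore: 2O 2M; the far shore: 4O 3M)
6. 1 officer ← the near shore.  (the near shore: 3O 2M; the far shore: 3O 3M)
7. 2 officers and 1 mutineer → the far shore.  (the near shore: 1O 1M; the far shore: 5O 4M)
8. 1 officer ← the near shore.  (the near shore: 2O 1M; the far shore: 4O 4M)
9. 2 officers and 1 mutineer → the far shore.  (the near shore: 0O 0M; the far shore: 6O 5M)

9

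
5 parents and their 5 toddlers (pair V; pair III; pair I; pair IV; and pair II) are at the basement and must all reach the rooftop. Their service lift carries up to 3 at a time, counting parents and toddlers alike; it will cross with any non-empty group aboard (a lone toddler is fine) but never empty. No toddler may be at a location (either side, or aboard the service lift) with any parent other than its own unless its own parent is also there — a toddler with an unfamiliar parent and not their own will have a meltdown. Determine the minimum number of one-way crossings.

11

Counting alone: each trip to the rooftop takes at most 3 across and each return brings at least 1 back, so after t trips out (and t−1 returns) at most 3t − (t−1) of the 10 are across; that first reaches 10 at t = 5, so at least 9 crossings are needed.
The safety rule pushes this higher. Following every safe sequence of crossings, the most of the 10 that can be at the rooftop as the service lift arrives there on crossing 9 is 9 — never all 10.
So no plan with fewer than 11 crossings exists, and this one achieves 11:
1. parent V and toddler V cross → the rooftop.
2. parent V crosses ← the basement.
3. toddler I, toddler III, and toddler IV cross → the rooftop.
4. toddler V crosses ← the basement.
5. parent I, parent III, and parent IV cross → the rooftop.
6. parent III and toddler III cross ← the basement.
7. parent II, parent III, and parent V cross → the rooftop.
8. toddler I crosses ← the basement.
9. toddler III and toddler V cross → the rooftop.
10. toddler V crosses ← the basement.
11. toddler I, toddler II, and toddler V cross → the rooftop.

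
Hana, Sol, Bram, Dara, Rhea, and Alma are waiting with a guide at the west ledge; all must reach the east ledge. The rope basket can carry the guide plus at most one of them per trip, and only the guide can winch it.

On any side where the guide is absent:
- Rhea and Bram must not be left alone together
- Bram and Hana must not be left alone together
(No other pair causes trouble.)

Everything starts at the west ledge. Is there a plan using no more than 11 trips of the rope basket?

Counting alone: the guide can take at most 1 across per trip to the east ledge, so moving all 6 needs at least 6 loaded trips out, with a return between consecutive ones — at least 11 crossings.
The safety rule pushes this higher. Following every safe sequence of crossings, the most of the 6 that can be at the east ledge as the rope basket arrives there on crossing 11 is 5 — never all 6.
So the move cannot be finished within 11 crossings. (The shortest complete plan takes 13:)
1. Guide goes to the east ledge with Bram.  [the west ledge: Alma, Dara, Hana, Rhea, Sol | the east ledge: Bram]
2. Guide goes back to the west ledge alone.  [the west ledge: Alma, Dara, Hana, Rhea, Sol | the east ledge: Bram]
3. Guide goes to the east ledge with Hana.  [the west ledge: Alma, Dara, Rhea, Sol | the east ledge: Bram, Hana]
4. Guide goes back to the west ledge with Bram.  [the west ledge: Alma, Bram, Dara, Rhea, Sol | the east ledge: Hana]
5. Guide goes to the east ledge with Rhea.  [the west ledge: Alma, Bram, Dara, Sol | the east ledge: Hana, Rhea]
6. Guide goes back to the west ledge alone.  [the west ledge: Alma, Bram, Dara, Sol | the east ledge: Hana, Rhea]
7. Guide goes to the east ledge with Sol.  [the west ledge: Alma, Bram, Dara | the east ledge: Hana, Rhea, Sol]
8. Guide goes back to the west ledge alone.  [the west ledge: Alma, Bram, Dara | the east ledge: Hana, Rhea, Sol]
9. Guide goes to the east ledge with Dara.  [the west ledge: Alma, Bram | the east ledge: Dara, Hana, Rhea, Sol]
10. Guide goes back to the west ledge alone.  [the west ledge: Alma, Bram | the east ledge: Dara, Hana, Rhea, Sol]
11. Guide goes to the east ledge with Alma.  [the west ledge: Bram | the east ledge: Alma, Dara, Hana, Rhea, Sol]
12. Guide goes back to the west ledge alone.  [the west ledge: Bram | the east ledge: Alma, Dara, Hana, Rhea, Sol]
13. Guide goes to the east ledge with Bram.  [the west ledge: — | the east ledge: Alma, Bram, Dara, Hana, Rhea, Sol]

No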